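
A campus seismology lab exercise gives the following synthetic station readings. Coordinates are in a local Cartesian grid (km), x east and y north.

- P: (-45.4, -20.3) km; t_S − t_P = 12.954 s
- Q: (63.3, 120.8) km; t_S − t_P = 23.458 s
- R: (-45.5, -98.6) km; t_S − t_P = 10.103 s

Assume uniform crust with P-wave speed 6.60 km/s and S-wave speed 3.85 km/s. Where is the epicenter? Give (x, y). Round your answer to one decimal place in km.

47.8 km east, -95.4 km north

Distance from S−P lag: d = Δt · v_P v_S / (v_P − v_S) = Δt · (6.60·3.85)/(6.60−3.85) ≈ 9.2400·Δt.
So d_P = 119.69, d_Q = 216.75, d_R = 93.35 km.
Circle about each station: (x + 45.4)² + (y + 20.3)² = 119.69²; (x − 63.3)² + (y − 120.8)² = 216.75²; (x + 45.5)² + (y + 98.6)² = 93.35².
Subtracting the P equation from the Q and R equations removes the quadratic terms:
217.4 x + 282.2 y = -16528.59
-0.2 x − 156.6 y = 14930.43
Solving the 2×2 system: x ≈ 47.8, y ≈ -95.4 km.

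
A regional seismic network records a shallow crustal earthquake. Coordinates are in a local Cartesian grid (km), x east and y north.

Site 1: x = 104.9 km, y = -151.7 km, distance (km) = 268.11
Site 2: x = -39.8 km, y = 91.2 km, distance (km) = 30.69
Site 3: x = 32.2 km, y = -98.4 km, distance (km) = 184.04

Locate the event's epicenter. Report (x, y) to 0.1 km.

Circle about each station: (x − 104.9)² + (y + 151.7)² = 268.11²; (x + 39.8)² + (y − 91.2)² = 30.69²; (x − 32.2)² + (y + 98.4)² = 184.04².
Subtracting the Site 1 equation from the Site 2 and Site 3 equations removes the quadratic terms:
-289.4 x + 485.8 y = 46825.68
-145.4 x + 106.6 y = 14714.75
Solving the 2×2 system: x ≈ -54.2, y ≈ 64.1 km.
Check against Site 1 (with the unrounded x, y): √((x − 104.9)²+(y + 151.7)²) = 268.11 ≈ 268.11 km. ✓

(-54.2, 64.1)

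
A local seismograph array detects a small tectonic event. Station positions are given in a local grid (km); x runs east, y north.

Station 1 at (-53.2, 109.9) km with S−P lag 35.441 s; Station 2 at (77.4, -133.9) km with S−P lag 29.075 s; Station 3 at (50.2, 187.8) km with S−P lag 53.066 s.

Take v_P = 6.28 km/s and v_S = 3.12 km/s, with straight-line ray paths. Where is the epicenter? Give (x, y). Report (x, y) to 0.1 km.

Distance from S−P lag: d = Δt · v_P v_S / (v_P − v_S) = Δt · (6.28·3.12)/(6.28−3.12) ≈ 6.2005·Δt.
So d_Station 1 = 219.75, d_Station 2 = 180.28, d_Station 3 = 329.04 km.
Circle about each station: (x + 53.2)² + (y − 109.9)² = 219.75²; (x − 77.4)² + (y + 133.9)² = 180.28²; (x − 50.2)² + (y − 187.8)² = 329.04².
Subtracting pairs of circle equations eliminates x²+y² and gives linear equations (the radical axes):
261.2 x − 487.6 y = 24800.90
206.8 x + 155.8 y = -37096.63
Solving the 2×2 system: x ≈ -100.5, y ≈ -104.7 km.

x ≈ -100.5 km, y ≈ -104.7 km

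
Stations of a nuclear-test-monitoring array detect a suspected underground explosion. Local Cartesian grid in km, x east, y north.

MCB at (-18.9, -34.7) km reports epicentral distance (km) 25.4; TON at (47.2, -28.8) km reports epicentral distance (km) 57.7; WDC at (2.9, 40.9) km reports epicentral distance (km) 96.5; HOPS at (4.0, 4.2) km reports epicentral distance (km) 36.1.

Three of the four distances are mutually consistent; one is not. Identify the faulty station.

Solve using three stations at a time. Using MCB, TON, WDC (subtract circle equations pairwise → linear system) gives (x, y) ≈ (-4.0, -55.4).
Distances from that point to each station vs reported:
  MCB: calculated 25.4 vs reported 25.4 → residual 0.0 km
  TON: calculated 57.7 vs reported 57.7 → residual 0.0 km
  WDC: calculated 96.5 vs reported 96.5 → residual 0.0 km
  HOPS: calculated 60.1 vs reported 36.1 → residual 24.0 km
MCB, TON, WDC are mutually consistent (residuals ≈ 0); HOPS is off by 24.0 km.

HOPS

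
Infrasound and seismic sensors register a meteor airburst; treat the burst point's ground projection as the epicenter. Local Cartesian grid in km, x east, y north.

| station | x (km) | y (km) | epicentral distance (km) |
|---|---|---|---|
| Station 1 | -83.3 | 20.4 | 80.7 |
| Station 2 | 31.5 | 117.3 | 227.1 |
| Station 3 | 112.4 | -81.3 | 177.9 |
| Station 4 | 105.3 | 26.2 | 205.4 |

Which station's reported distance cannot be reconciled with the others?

Station 1

Solve using three stations at a time. Using Station 2, Station 3, Station 4 (subtract circle equations pairwise → linear system) gives (x, y) ≈ (-65.3, -88.1).
Distances from that point to each station vs reported:
  Station 1: calculated 110.0 vs reported 80.7 → residual 29.3 km
  Station 2: calculated 227.1 vs reported 227.1 → residual 0.0 km
  Station 3: calculated 177.8 vs reported 177.9 → residual 0.1 km
  Station 4: calculated 205.3 vs reported 205.4 → residual 0.1 km
Station 2, Station 3, Station 4 are mutually consistent (residuals ≈ 0); Station 1 is off by 29.3 km.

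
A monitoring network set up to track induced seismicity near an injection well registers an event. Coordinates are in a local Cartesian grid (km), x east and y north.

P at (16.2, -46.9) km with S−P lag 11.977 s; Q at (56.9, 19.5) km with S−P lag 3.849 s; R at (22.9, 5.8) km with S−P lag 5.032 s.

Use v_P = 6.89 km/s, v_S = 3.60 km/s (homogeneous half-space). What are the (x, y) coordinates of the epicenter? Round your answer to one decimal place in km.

Distance from S−P lag: d = Δt · v_P v_S / (v_P − v_S) = Δt · (6.89·3.60)/(6.89−3.60) ≈ 7.5392·Δt.
So d_P = 90.30, d_Q = 29.02, d_R = 37.94 km.
Circle about each station: (x − 16.2)² + (y + 46.9)² = 90.30²; (x − 56.9)² + (y − 19.5)² = 29.02²; (x − 22.9)² + (y − 5.8)² = 37.94².
Subtracting the P equation from the Q and R equations removes the quadratic terms:
81.4 x + 132.8 y = 8467.74
13.4 x + 105.4 y = 4810.65
Solving the 2×2 system: x ≈ 37.3, y ≈ 40.9 km.
Check against P (with the unrounded x, y): √((x − 16.2)²+(y + 46.9)²) = 90.30 ≈ 90.30 km. ✓

x ≈ 37.3 km, y ≈ 40.9 km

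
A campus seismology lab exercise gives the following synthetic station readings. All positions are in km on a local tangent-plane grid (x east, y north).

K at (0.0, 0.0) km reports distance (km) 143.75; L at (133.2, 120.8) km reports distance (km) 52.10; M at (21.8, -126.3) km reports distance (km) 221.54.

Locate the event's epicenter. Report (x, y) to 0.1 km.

(126.0, 69.2)

Circle about each station: x² + y² = 143.75²; (x − 133.2)² + (y − 120.8)² = 52.10²; (x − 21.8)² + (y + 126.3)² = 221.54².
Subtracting the K equation from the L and M equations removes the quadratic terms:
266.4 x + 241.6 y = 50284.53
43.6 x − 252.6 y = -11988.98
Solving the 2×2 system: x ≈ 126.0, y ≈ 69.2 km.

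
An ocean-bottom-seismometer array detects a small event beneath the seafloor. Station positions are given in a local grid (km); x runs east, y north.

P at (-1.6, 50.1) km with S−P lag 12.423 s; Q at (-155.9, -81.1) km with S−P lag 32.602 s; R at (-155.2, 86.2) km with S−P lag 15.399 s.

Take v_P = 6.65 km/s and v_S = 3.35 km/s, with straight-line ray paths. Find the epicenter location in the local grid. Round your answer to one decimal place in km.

x ≈ -55.2 km, y ≈ 114.6 km

Distance from S−P lag: d = Δt · v_P v_S / (v_P − v_S) = Δt · (6.65·3.35)/(6.65−3.35) ≈ 6.7508·Δt.
So d_P = 83.86, d_Q = 220.09, d_R = 103.95 km.
Circle about each station: (x + 1.6)² + (y − 50.1)² = 83.86²; (x + 155.9)² + (y + 81.1)² = 220.09²; (x + 155.2)² + (y − 86.2)² = 103.95².
Subtracting the P equation from the Q and R equations removes the quadratic terms:
-308.6 x − 262.4 y = -13037.66
-307.2 x + 72.2 y = 25231.81
Solving the 2×2 system: x ≈ -55.2, y ≈ 114.6 km.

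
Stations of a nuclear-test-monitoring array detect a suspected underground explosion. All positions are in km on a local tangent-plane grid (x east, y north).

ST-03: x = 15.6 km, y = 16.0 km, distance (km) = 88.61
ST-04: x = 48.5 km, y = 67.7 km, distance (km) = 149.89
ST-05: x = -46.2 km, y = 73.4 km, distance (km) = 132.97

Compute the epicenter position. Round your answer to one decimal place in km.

(-31.9, -58.8)

Circle about each station: (x − 15.6)² + (y − 16.0)² = 88.61²; (x − 48.5)² + (y − 67.7)² = 149.89²; (x + 46.2)² + (y − 73.4)² = 132.97².
Subtracting the ST-03 equation from the ST-04 and ST-05 equations removes the quadratic terms:
65.8 x + 103.4 y = -8179.10
-123.6 x + 114.8 y = -2806.65
Solving the 2×2 system: x ≈ -31.9, y ≈ -58.8 km.
Check against ST-03 (with the unrounded x, y): √((x − 15.6)²+(y − 16.0)²) = 88.61 ≈ 88.61 km. ✓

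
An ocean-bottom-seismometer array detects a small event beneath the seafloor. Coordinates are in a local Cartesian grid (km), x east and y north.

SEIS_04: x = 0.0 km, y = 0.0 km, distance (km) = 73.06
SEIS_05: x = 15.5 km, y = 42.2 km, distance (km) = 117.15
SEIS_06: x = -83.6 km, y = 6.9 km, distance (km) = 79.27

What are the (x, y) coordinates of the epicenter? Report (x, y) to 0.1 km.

x ≈ -41.4 km, y ≈ -60.2 km

Circle about each station: x² + y² = 73.06²; (x − 15.5)² + (y − 42.2)² = 117.15²; (x + 83.6)² + (y − 6.9)² = 79.27².
Subtracting the SEIS_04 equation from the SEIS_05 and SEIS_06 equations removes the quadratic terms:
31.0 x + 84.4 y = -6365.27
-167.2 x + 13.8 y = 6090.60
Solving the 2×2 system: x ≈ -41.4, y ≈ -60.2 km.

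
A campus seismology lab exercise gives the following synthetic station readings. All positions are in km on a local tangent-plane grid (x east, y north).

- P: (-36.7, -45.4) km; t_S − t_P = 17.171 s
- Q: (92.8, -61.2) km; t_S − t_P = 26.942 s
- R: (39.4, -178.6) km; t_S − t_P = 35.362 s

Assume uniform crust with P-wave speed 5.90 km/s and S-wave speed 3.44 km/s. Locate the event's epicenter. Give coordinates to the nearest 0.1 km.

Distance from S−P lag: d = Δt · v_P v_S / (v_P − v_S) = Δt · (5.90·3.44)/(5.90−3.44) ≈ 8.2504·Δt.
So d_P = 141.67, d_Q = 222.28, d_R = 291.75 km.
Circle about each station: (x + 36.7)² + (y + 45.4)² = 141.67²; (x − 92.8)² + (y + 61.2)² = 222.28²; (x − 39.4)² + (y + 178.6)² = 291.75².
Subtracting the P equation from the Q and R equations removes the quadratic terms:
259.0 x − 31.6 y = -20388.78
152.2 x − 266.4 y = -35005.40
Solving the 2×2 system: x ≈ -67.4, y ≈ 92.9 km.
Check against P (with the unrounded x, y): √((x + 36.7)²+(y + 45.4)²) = 141.67 ≈ 141.67 km. ✓

-67.4 km east, 92.9 km north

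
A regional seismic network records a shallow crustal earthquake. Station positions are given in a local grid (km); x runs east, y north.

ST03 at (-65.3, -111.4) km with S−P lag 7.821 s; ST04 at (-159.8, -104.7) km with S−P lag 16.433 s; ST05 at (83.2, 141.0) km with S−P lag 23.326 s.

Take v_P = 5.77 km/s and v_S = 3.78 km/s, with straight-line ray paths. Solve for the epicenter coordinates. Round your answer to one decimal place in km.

(20.3, -106.8)

Distance from S−P lag: d = Δt · v_P v_S / (v_P − v_S) = Δt · (5.77·3.78)/(5.77−3.78) ≈ 10.9601·Δt.
So d_ST03 = 85.72, d_ST04 = 180.11, d_ST05 = 255.66 km.
Circle about each station: (x + 65.3)² + (y + 111.4)² = 85.72²; (x + 159.8)² + (y + 104.7)² = 180.11²; (x − 83.2)² + (y − 141.0)² = 255.66².
Subtracting the ST03 equation from the ST04 and ST05 equations removes the quadratic terms:
-189.0 x + 13.4 y = -5267.61
297.0 x + 504.8 y = -47884.93
Solving the 2×2 system: x ≈ 20.3, y ≈ -106.8 km.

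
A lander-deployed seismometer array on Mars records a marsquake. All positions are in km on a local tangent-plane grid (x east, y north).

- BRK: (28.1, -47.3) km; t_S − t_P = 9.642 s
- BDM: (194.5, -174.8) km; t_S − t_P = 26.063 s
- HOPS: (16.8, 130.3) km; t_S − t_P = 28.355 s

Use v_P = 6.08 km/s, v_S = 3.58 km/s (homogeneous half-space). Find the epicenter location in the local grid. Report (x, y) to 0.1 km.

Distance from S−P lag: d = Δt · v_P v_S / (v_P − v_S) = Δt · (6.08·3.58)/(6.08−3.58) ≈ 8.7066·Δt.
So d_BRK = 83.95, d_BDM = 226.92, d_HOPS = 246.87 km.
Circle about each station: (x − 28.1)² + (y + 47.3)² = 83.95²; (x − 194.5)² + (y + 174.8)² = 226.92²; (x − 16.8)² + (y − 130.3)² = 246.87².
Subtracting the BRK equation from the BDM and HOPS equations removes the quadratic terms:
332.8 x − 255.0 y = 20913.31
-22.6 x + 355.2 y = -39663.76
Solving the 2×2 system: x ≈ -23.9, y ≈ -113.2 km.

(-23.9, -113.2)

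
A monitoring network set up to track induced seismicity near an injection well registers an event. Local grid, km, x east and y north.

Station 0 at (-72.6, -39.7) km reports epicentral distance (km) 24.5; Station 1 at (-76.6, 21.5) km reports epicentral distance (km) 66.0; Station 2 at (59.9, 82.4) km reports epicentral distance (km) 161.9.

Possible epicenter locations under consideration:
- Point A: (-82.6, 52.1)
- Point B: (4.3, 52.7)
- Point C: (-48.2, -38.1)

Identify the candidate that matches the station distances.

For each candidate, compare |candidate − station| to the reported distance:
Point A: residuals Station 0 67.8, Station 1 34.8, Station 2 16.2 → max 67.8 km
Point B: residuals Station 0 95.7, Station 1 20.7, Station 2 98.9 → max 98.9 km
Point C: residuals Station 0 0.0, Station 1 0.0, Station 2 0.0 → max 0.0 km
Only Point C has all residuals ≈ 0.

Point C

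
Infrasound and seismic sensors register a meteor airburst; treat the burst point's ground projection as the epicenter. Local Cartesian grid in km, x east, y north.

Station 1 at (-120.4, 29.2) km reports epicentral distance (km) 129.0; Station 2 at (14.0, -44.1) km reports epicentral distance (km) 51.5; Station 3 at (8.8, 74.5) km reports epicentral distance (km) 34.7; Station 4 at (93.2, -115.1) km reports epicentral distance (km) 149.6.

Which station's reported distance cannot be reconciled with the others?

Solve using three stations at a time. Using Station 1, Station 2, Station 4 (subtract circle equations pairwise → linear system) gives (x, y) ≈ (6.8, 7.1).
Distances from that point to each station vs reported:
  Station 1: calculated 129.1 vs reported 129.0 → residual 0.1 km
  Station 2: calculated 51.7 vs reported 51.5 → residual 0.2 km
  Station 3: calculated 67.4 vs reported 34.7 → residual 32.7 km
  Station 4: calculated 149.7 vs reported 149.6 → residual 0.1 km
Station 1, Station 2, Station 4 are mutually consistent (residuals ≈ 0); Station 3 is off by 32.7 km.

Station 3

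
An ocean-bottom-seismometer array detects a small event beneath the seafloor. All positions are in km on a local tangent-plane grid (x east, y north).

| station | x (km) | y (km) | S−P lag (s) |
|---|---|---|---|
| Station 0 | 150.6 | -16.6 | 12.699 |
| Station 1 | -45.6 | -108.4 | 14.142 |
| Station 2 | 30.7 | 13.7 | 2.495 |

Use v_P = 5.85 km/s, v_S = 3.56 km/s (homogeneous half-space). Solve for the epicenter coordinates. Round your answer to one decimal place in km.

35.4 km east, -8.5 km north

Distance from S−P lag: d = Δt · v_P v_S / (v_P − v_S) = Δt · (5.85·3.56)/(5.85−3.56) ≈ 9.0943·Δt.
So d_Station 0 = 115.49, d_Station 1 = 128.61, d_Station 2 = 22.69 km.
Circle about each station: (x − 150.6)² + (y + 16.6)² = 115.49²; (x + 45.6)² + (y + 108.4)² = 128.61²; (x − 30.7)² + (y − 13.7)² = 22.69².
Subtracting pairs of circle equations eliminates x²+y² and gives linear equations (the radical axes):
-392.4 x − 183.6 y = -12328.59
-239.8 x + 60.6 y = -9002.64
Solving the 2×2 system: x ≈ 35.4, y ≈ -8.5 km.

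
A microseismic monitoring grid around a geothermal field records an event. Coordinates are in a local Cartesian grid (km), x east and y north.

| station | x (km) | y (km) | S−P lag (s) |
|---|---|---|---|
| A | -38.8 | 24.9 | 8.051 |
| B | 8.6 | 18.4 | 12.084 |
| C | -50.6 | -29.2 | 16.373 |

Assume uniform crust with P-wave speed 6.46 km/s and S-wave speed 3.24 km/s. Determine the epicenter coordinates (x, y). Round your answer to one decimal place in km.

Distance from S−P lag: d = Δt · v_P v_S / (v_P − v_S) = Δt · (6.46·3.24)/(6.46−3.24) ≈ 6.5001·Δt.
So d_A = 52.33, d_B = 78.55, d_C = 106.43 km.
Circle about each station: (x + 38.8)² + (y − 24.9)² = 52.33²; (x − 8.6)² + (y − 18.4)² = 78.55²; (x + 50.6)² + (y + 29.2)² = 106.43².
Subtracting the A equation from the B and C equations removes the quadratic terms:
94.8 x − 13.0 y = -5144.60
-23.6 x − 108.2 y = -7301.37
Solving the 2×2 system: x ≈ -43.7, y ≈ 77.0 km.

x ≈ -43.7 km, y ≈ 77.0 km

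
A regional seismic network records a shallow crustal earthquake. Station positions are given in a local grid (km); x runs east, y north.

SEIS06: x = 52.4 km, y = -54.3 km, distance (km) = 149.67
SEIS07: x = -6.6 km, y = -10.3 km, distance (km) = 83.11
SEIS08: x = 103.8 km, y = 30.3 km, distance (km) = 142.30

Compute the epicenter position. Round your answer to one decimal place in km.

Circle about each station: (x − 52.4)² + (y + 54.3)² = 149.67²; (x + 6.6)² + (y + 10.3)² = 83.11²; (x − 103.8)² + (y − 30.3)² = 142.30².
Subtracting pairs of circle equations eliminates x²+y² and gives linear equations (the radical axes):
-118.0 x + 88.0 y = 9949.24
102.8 x + 169.2 y = 8150.10
Solving the 2×2 system: x ≈ -33.3, y ≈ 68.4 km.

x ≈ -33.3 km, y ≈ 68.4 km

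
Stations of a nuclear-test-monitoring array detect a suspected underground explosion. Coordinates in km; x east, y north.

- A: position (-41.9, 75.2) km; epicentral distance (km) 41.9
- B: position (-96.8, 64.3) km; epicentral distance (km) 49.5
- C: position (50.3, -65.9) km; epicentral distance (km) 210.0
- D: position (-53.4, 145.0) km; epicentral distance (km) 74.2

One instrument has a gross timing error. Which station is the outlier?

D

Solve using three stations at a time. Using A, B, C (subtract circle equations pairwise → linear system) gives (x, y) ≈ (-70.2, 106.1).
Distances from that point to each station vs reported:
  A: calculated 41.9 vs reported 41.9 → residual 0.0 km
  B: calculated 49.5 vs reported 49.5 → residual 0.0 km
  C: calculated 210.0 vs reported 210.0 → residual 0.0 km
  D: calculated 42.4 vs reported 74.2 → residual 31.8 km
A, B, C are mutually consistent (residuals ≈ 0); D is off by 31.8 km.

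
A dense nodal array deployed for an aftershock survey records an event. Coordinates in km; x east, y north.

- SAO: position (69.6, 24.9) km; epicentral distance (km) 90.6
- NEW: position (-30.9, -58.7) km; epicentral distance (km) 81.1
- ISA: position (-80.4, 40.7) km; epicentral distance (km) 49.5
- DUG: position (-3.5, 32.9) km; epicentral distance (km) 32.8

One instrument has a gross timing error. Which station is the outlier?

Solve using three stations at a time. Using NEW, ISA, DUG (subtract circle equations pairwise → linear system) gives (x, y) ≈ (-34.5, 22.3).
Distances from that point to each station vs reported:
  SAO: calculated 104.1 vs reported 90.6 → residual 13.5 km
  NEW: calculated 81.1 vs reported 81.1 → residual 0.0 km
  ISA: calculated 49.5 vs reported 49.5 → residual 0.0 km
  DUG: calculated 32.7 vs reported 32.8 → residual 0.1 km
NEW, ISA, DUG are mutually consistent (residuals ≈ 0); SAO is off by 13.5 km.

SAO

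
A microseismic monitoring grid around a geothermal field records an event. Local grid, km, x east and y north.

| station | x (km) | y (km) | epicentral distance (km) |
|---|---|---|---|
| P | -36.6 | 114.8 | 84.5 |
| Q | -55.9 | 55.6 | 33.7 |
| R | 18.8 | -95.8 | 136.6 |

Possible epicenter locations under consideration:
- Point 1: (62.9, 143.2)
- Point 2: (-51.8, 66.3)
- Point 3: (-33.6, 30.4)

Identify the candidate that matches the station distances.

Point 3

For each candidate, compare |candidate − station| to the reported distance:
Point 1: residuals P 19.0, Q 113.9, R 106.4 → max 113.9 km
Point 2: residuals P 33.7, Q 22.2, R 40.2 → max 40.2 km
Point 3: residuals P 0.0, Q 0.0, R 0.0 → max 0.0 km
Only Point 3 has all residuals ≈ 0.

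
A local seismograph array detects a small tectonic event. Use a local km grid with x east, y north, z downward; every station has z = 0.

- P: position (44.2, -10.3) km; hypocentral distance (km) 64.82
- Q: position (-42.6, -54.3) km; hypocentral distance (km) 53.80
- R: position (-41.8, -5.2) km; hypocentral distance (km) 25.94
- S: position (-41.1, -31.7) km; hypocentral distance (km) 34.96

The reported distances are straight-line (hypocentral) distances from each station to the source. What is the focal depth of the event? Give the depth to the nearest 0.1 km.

depth ≈ 12.7 km

Each station gives a sphere (x−x_i)² + (y−y_i)² + z² = d_i² (stations at z=0).
Subtracting the P sphere from Q and R: z² cancels, leaving linear equations in x and y:
-173.6 x − 88.0 y = 4010.71
-172.0 x + 10.2 y = 3243.30
Solving: x ≈ -19.301, y ≈ -7.500 km (keep extra digits for the depth step; rounded: -19.3, -7.5).
Then from the P sphere: z² = 64.82² − (x − 44.2)² − (y + 10.3)² with x = -19.301, y = -7.500, so z ≈ 12.705 ≈ 12.7 km.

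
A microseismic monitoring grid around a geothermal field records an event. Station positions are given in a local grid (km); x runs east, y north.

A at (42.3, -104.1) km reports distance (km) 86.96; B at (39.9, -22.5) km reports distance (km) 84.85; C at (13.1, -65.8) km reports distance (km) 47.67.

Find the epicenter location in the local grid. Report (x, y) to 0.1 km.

x ≈ -34.5 km, y ≈ -63.3 km

Circle about each station: (x − 42.3)² + (y + 104.1)² = 86.96²; (x − 39.9)² + (y + 22.5)² = 84.85²; (x − 13.1)² + (y + 65.8)² = 47.67².
Subtracting the A equation from the B and C equations removes the quadratic terms:
-4.8 x + 163.2 y = -10165.32
-58.4 x + 76.6 y = -2835.24
Solving the 2×2 system: x ≈ -34.5, y ≈ -63.3 km.
Check against A (with the unrounded x, y): √((x − 42.3)²+(y + 104.1)²) = 86.95 ≈ 86.96 km. ✓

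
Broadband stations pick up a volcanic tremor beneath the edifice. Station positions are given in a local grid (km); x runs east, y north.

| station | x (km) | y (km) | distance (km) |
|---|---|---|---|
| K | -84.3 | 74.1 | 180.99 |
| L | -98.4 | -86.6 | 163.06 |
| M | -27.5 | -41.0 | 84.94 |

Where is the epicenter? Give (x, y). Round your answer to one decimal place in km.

57.4 km east, -38.5 km north

Circle about each station: (x + 84.3)² + (y − 74.1)² = 180.99²; (x + 98.4)² + (y + 86.6)² = 163.06²; (x + 27.5)² + (y + 41.0)² = 84.94².
Subtracting pairs of circle equations eliminates x²+y² and gives linear equations (the radical axes):
-28.2 x − 321.4 y = 10753.64
113.6 x − 230.2 y = 15382.53
Solving the 2×2 system: x ≈ 57.4, y ≈ -38.5 km.
Check against K (with the unrounded x, y): √((x + 84.3)²+(y − 74.1)²) = 180.99 ≈ 180.99 km. ✓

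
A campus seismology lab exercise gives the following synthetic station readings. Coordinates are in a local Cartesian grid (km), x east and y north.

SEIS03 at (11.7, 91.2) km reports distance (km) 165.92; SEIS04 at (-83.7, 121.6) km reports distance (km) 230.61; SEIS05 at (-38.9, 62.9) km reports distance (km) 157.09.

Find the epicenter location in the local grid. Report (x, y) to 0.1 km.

41.6 km east, -72.0 km north

Circle about each station: (x − 11.7)² + (y − 91.2)² = 165.92²; (x + 83.7)² + (y − 121.6)² = 230.61²; (x + 38.9)² + (y − 62.9)² = 157.09².
Subtracting the SEIS03 equation from the SEIS04 and SEIS05 equations removes the quadratic terms:
-190.8 x + 60.8 y = -12313.61
-101.2 x − 56.6 y = -132.53
Solving the 2×2 system: x ≈ 41.6, y ≈ -72.0 km.
Check against SEIS03 (with the unrounded x, y): √((x − 11.7)²+(y − 91.2)²) = 165.93 ≈ 165.92 km. ✓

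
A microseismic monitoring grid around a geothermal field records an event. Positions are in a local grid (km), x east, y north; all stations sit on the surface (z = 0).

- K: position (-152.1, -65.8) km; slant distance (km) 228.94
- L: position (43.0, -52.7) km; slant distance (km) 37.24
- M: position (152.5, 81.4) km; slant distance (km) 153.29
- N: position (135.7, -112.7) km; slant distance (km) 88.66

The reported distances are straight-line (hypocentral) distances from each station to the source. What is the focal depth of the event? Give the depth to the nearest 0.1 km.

17.8 km

Each station gives a sphere (x−x_i)² + (y−y_i)² + z² = d_i² (stations at z=0).
Subtracting the K sphere from L and M: z² cancels, leaving linear equations in x and y:
390.2 x + 26.2 y = 28188.95
609.2 x + 294.4 y = 31333.86
Solving: x ≈ 75.600, y ≈ -50.005 km (keep extra digits for the depth step; rounded: 75.6, -50.0).
Then from the K sphere: z² = 228.94² − (x + 152.1)² − (y + 65.8)² with x = 75.600, y = -50.005, so z ≈ 17.798 ≈ 17.8 km.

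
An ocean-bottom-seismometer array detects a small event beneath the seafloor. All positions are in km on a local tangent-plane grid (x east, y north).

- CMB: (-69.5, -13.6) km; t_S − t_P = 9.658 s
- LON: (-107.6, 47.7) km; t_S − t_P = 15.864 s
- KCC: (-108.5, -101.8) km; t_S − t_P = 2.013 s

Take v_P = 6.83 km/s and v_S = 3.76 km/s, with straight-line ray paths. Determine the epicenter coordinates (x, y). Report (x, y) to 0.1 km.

(-107.3, -85.0)

Distance from S−P lag: d = Δt · v_P v_S / (v_P − v_S) = Δt · (6.83·3.76)/(6.83−3.76) ≈ 8.3651·Δt.
So d_CMB = 80.79, d_LON = 132.70, d_KCC = 16.84 km.
Circle about each station: (x + 69.5)² + (y + 13.6)² = 80.79²; (x + 107.6)² + (y − 47.7)² = 132.70²; (x + 108.5)² + (y + 101.8)² = 16.84².
Subtracting the CMB equation from the LON and KCC equations removes the quadratic terms:
-76.2 x + 122.6 y = -2244.43
-78.0 x − 176.4 y = 23363.72
Solving the 2×2 system: x ≈ -107.3, y ≈ -85.0 km.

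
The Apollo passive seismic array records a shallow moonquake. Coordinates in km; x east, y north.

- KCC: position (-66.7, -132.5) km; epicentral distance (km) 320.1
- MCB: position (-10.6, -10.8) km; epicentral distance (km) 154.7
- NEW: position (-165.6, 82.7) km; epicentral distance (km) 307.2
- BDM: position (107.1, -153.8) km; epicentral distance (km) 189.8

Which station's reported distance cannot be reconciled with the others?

Solve using three stations at a time. Using MCB, NEW, BDM (subtract circle equations pairwise → linear system) gives (x, y) ≈ (137.7, 33.6).
Distances from that point to each station vs reported:
  KCC: calculated 263.4 vs reported 320.1 → residual 56.7 km
  MCB: calculated 154.8 vs reported 154.7 → residual 0.1 km
  NEW: calculated 307.3 vs reported 307.2 → residual 0.1 km
  BDM: calculated 189.9 vs reported 189.8 → residual 0.1 km
MCB, NEW, BDM are mutually consistent (residuals ≈ 0); KCC is off by 56.7 km.

KCC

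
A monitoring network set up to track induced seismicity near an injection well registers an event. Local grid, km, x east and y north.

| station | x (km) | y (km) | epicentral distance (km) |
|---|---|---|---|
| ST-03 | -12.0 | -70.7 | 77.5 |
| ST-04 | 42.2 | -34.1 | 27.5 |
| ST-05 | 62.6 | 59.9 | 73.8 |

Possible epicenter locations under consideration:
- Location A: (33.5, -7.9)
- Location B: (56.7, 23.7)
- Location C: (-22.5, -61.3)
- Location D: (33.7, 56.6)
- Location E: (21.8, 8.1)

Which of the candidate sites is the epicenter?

For each candidate, compare |candidate − station| to the reported distance:
Location A: residuals ST-03 0.1, ST-04 0.1, ST-05 0.0 → max 0.1 km
Location B: residuals ST-03 39.3, ST-04 32.1, ST-05 37.1 → max 39.3 km
Location C: residuals ST-03 63.4, ST-04 42.7, ST-05 74.3 → max 74.3 km
Location D: residuals ST-03 57.8, ST-04 63.6, ST-05 44.7 → max 63.6 km
Location E: residuals ST-03 8.2, ST-04 19.4, ST-05 7.9 → max 19.4 km
Only Location A has all residuals ≈ 0.

Location A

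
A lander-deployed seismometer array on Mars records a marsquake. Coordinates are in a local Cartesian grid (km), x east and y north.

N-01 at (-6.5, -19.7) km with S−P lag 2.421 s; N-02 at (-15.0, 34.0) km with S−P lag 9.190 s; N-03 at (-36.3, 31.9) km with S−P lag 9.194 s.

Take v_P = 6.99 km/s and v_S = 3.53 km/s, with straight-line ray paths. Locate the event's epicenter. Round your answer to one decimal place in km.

Distance from S−P lag: d = Δt · v_P v_S / (v_P − v_S) = Δt · (6.99·3.53)/(6.99−3.53) ≈ 7.1314·Δt.
So d_N-01 = 17.27, d_N-02 = 65.54, d_N-03 = 65.57 km.
Circle about each station: (x + 6.5)² + (y + 19.7)² = 17.27²; (x + 15.0)² + (y − 34.0)² = 65.54²; (x + 36.3)² + (y − 31.9)² = 65.57².
Subtracting pairs of circle equations eliminates x²+y² and gives linear equations (the radical axes):
-17.0 x + 107.4 y = -3046.58
-59.6 x + 103.2 y = -2096.21
Solving the 2×2 system: x ≈ -19.2, y ≈ -31.4 km.

x ≈ -19.2 km, y ≈ -31.4 km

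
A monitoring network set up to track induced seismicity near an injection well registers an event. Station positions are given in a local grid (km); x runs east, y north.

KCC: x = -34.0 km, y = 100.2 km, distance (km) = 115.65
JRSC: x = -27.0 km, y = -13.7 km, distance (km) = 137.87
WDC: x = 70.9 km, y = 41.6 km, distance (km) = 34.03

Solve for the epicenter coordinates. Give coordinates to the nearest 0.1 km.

Circle about each station: (x + 34.0)² + (y − 100.2)² = 115.65²; (x + 27.0)² + (y + 13.7)² = 137.87²; (x − 70.9)² + (y − 41.6)² = 34.03².
Subtracting the KCC equation from the JRSC and WDC equations removes the quadratic terms:
14.0 x − 227.8 y = -15912.56
209.8 x − 117.2 y = 7778.21
Solving the 2×2 system: x ≈ 78.8, y ≈ 74.7 km.

78.8 km east, 74.7 km north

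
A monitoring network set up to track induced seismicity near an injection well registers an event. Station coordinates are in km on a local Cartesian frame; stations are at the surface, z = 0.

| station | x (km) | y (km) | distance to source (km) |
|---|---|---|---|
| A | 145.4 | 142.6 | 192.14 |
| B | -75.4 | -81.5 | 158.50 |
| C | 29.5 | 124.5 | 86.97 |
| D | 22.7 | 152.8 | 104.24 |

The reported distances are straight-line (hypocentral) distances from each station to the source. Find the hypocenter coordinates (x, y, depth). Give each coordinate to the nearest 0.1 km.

x ≈ -28.8 km, y ≈ 67.1 km, depth ≈ 29.5 km

Each station gives a sphere (x−x_i)² + (y−y_i)² + z² = d_i² (stations at z=0).
Subtracting the A sphere from B and C: z² cancels, leaving linear equations in x and y:
-441.6 x − 448.2 y = -17352.98
-231.8 x − 36.2 y = 4248.58
Solving: x ≈ -28.808, y ≈ 67.101 km (keep extra digits for the depth step; rounded: -28.8, 67.1).
Then from the A sphere: z² = 192.14² − (x − 145.4)² − (y − 142.6)² with x = -28.808, y = 67.101, so z ≈ 29.483 ≈ 29.5 km.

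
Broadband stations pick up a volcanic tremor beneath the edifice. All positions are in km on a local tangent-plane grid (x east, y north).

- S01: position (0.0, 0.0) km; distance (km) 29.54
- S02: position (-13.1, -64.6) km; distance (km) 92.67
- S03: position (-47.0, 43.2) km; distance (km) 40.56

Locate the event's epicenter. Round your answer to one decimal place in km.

x ≈ -9.4 km, y ≈ 28.0 km

Circle about each station: x² + y² = 29.54²; (x + 13.1)² + (y + 64.6)² = 92.67²; (x + 47.0)² + (y − 43.2)² = 40.56².
Subtracting pairs of circle equations eliminates x²+y² and gives linear equations (the radical axes):
-26.2 x − 129.2 y = -3370.35
-94.0 x + 86.4 y = 3302.74
Solving the 2×2 system: x ≈ -9.4, y ≈ 28.0 km.
Check against S01 (with the unrounded x, y): √(x²+y²) = 29.53 ≈ 29.54 km. ✓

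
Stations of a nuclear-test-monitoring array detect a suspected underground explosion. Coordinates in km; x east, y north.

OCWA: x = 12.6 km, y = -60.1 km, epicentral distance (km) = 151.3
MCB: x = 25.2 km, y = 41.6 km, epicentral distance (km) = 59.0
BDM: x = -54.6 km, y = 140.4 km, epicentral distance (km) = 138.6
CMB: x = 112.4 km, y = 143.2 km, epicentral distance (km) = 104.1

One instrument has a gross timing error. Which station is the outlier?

CMB

Solve using three stations at a time. Using OCWA, MCB, BDM (subtract circle equations pairwise → linear system) gives (x, y) ≈ (70.0, 79.8).
Distances from that point to each station vs reported:
  OCWA: calculated 151.3 vs reported 151.3 → residual 0.0 km
  MCB: calculated 58.9 vs reported 59.0 → residual 0.1 km
  BDM: calculated 138.6 vs reported 138.6 → residual 0.0 km
  CMB: calculated 76.2 vs reported 104.1 → residual 27.9 km
OCWA, MCB, BDM are mutually consistent (residuals ≈ 0); CMB is off by 27.9 km.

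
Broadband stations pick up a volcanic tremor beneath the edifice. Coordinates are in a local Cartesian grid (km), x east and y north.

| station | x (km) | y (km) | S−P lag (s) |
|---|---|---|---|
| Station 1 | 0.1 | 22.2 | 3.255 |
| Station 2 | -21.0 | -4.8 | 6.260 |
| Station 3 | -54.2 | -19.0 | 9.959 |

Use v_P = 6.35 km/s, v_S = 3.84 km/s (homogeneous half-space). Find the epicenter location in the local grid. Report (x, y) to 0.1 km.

Distance from S−P lag: d = Δt · v_P v_S / (v_P − v_S) = Δt · (6.35·3.84)/(6.35−3.84) ≈ 9.7147·Δt.
So d_Station 1 = 31.62, d_Station 2 = 60.81, d_Station 3 = 96.75 km.
Circle about each station: (x − 0.1)² + (y − 22.2)² = 31.62²; (x + 21.0)² + (y + 4.8)² = 60.81²; (x + 54.2)² + (y + 19.0)² = 96.75².
Subtracting pairs of circle equations eliminates x²+y² and gives linear equations (the radical axes):
-42.2 x − 54.0 y = -2726.84
-108.6 x − 82.4 y = -5554.95
Solving the 2×2 system: x ≈ 31.5, y ≈ 25.9 km.

x ≈ 31.5 km, y ≈ 25.9 km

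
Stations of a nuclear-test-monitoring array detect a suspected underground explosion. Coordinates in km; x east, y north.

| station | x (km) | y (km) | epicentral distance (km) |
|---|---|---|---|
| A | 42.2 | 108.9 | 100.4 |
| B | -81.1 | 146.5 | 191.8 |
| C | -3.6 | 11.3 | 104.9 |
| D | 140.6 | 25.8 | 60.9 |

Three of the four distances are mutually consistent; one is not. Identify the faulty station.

Solve using three stations at a time. Using B, C, D (subtract circle equations pairwise → linear system) gives (x, y) ≈ (89.7, 59.2).
Distances from that point to each station vs reported:
  A: calculated 68.7 vs reported 100.4 → residual 31.7 km
  B: calculated 191.8 vs reported 191.8 → residual 0.0 km
  C: calculated 104.9 vs reported 104.9 → residual 0.0 km
  D: calculated 60.9 vs reported 60.9 → residual 0.0 km
B, C, D are mutually consistent (residuals ≈ 0); A is off by 31.7 km.

A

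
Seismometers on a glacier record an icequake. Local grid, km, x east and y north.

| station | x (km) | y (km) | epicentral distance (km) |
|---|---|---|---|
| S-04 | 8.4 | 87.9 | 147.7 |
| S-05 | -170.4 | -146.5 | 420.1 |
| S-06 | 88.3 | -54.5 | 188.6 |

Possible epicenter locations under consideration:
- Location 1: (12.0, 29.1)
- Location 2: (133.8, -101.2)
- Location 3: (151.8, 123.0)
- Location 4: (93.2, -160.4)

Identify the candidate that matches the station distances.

Location 3

For each candidate, compare |candidate − station| to the reported distance:
Location 1: residuals S-04 88.8, S-05 166.9, S-06 75.4 → max 166.9 km
Location 2: residuals S-04 79.2, S-05 112.5, S-06 123.4 → max 123.4 km
Location 3: residuals S-04 0.1, S-05 0.0, S-06 0.1 → max 0.1 km
Location 4: residuals S-04 114.7, S-05 156.1, S-06 82.6 → max 156.1 km
Only Location 3 has all residuals ≈ 0.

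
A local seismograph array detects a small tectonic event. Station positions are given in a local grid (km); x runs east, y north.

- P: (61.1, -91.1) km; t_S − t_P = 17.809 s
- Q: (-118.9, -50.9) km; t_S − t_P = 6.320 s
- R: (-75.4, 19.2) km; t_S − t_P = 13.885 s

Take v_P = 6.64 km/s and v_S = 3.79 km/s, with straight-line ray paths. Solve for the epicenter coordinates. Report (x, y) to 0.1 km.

(-95.8, -101.7)

Distance from S−P lag: d = Δt · v_P v_S / (v_P − v_S) = Δt · (6.64·3.79)/(6.64−3.79) ≈ 8.8300·Δt.
So d_P = 157.25, d_Q = 55.81, d_R = 122.61 km.
Circle about each station: (x − 61.1)² + (y + 91.1)² = 157.25²; (x + 118.9)² + (y + 50.9)² = 55.81²; (x + 75.4)² + (y − 19.2)² = 122.61².
Subtracting pairs of circle equations eliminates x²+y² and gives linear equations (the radical axes):
-360.0 x + 80.4 y = 26308.41
-273.0 x + 220.6 y = 3715.73
Solving the 2×2 system: x ≈ -95.8, y ≈ -101.7 km.
Check against P (with the unrounded x, y): √((x − 61.1)²+(y + 91.1)²) = 157.25 ≈ 157.25 km. ✓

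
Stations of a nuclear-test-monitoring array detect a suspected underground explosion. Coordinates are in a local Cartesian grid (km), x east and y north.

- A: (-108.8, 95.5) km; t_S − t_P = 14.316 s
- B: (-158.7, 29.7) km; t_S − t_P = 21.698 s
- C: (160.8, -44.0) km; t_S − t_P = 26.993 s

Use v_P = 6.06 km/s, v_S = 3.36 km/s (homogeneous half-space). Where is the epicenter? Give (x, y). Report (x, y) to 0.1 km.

x ≈ -2.3 km, y ≈ 77.8 km

Distance from S−P lag: d = Δt · v_P v_S / (v_P − v_S) = Δt · (6.06·3.36)/(6.06−3.36) ≈ 7.5413·Δt.
So d_A = 107.96, d_B = 163.63, d_C = 203.56 km.
Circle about each station: (x + 108.8)² + (y − 95.5)² = 107.96²; (x + 158.7)² + (y − 29.7)² = 163.63²; (x − 160.8)² + (y + 44.0)² = 203.56².
Subtracting the A equation from the B and C equations removes the quadratic terms:
-99.8 x − 131.6 y = -10009.33
539.2 x − 279.0 y = -22946.36
Solving the 2×2 system: x ≈ -2.3, y ≈ 77.8 km.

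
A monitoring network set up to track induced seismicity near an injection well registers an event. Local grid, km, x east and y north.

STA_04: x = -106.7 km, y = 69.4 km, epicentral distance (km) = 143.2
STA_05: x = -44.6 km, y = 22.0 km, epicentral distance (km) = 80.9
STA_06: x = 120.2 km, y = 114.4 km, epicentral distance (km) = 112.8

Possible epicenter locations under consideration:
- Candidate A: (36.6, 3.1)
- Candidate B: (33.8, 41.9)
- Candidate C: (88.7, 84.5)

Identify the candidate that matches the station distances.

Candidate B

For each candidate, compare |candidate − station| to the reported distance:
Candidate A: residuals STA_04 14.7, STA_05 2.5, STA_06 26.4 → max 26.4 km
Candidate B: residuals STA_04 0.0, STA_05 0.0, STA_06 0.0 → max 0.0 km
Candidate C: residuals STA_04 52.8, STA_05 66.3, STA_06 69.4 → max 69.4 km
Only Candidate B has all residuals ≈ 0.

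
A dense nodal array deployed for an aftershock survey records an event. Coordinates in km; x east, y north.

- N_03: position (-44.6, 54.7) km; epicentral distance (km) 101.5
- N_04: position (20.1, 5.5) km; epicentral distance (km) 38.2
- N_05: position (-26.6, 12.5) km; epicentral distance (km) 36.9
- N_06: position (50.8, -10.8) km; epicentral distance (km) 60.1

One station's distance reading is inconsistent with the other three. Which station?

Solve using three stations at a time. Using N_04, N_05, N_06 (subtract circle equations pairwise → linear system) gives (x, y) ≈ (-8.6, -19.5).
Distances from that point to each station vs reported:
  N_03: calculated 82.5 vs reported 101.5 → residual 19.0 km
  N_04: calculated 38.1 vs reported 38.2 → residual 0.1 km
  N_05: calculated 36.8 vs reported 36.9 → residual 0.1 km
  N_06: calculated 60.0 vs reported 60.1 → residual 0.1 km
N_04, N_05, N_06 are mutually consistent (residuals ≈ 0); N_03 is off by 19.0 km.

N_03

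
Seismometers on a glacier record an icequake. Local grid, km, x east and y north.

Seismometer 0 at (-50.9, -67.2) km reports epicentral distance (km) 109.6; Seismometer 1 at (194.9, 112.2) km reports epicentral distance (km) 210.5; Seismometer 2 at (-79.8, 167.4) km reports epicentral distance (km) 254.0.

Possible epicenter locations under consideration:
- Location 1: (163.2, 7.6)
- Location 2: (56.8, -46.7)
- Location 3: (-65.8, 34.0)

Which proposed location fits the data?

For each candidate, compare |candidate − station| to the reported distance:
Location 1: residuals Seismometer 0 117.2, Seismometer 1 101.2, Seismometer 2 36.8 → max 117.2 km
Location 2: residuals Seismometer 0 0.0, Seismometer 1 0.0, Seismometer 2 0.0 → max 0.0 km
Location 3: residuals Seismometer 0 7.3, Seismometer 1 61.7, Seismometer 2 119.9 → max 119.9 km
Only Location 2 has all residuals ≈ 0.

Location 2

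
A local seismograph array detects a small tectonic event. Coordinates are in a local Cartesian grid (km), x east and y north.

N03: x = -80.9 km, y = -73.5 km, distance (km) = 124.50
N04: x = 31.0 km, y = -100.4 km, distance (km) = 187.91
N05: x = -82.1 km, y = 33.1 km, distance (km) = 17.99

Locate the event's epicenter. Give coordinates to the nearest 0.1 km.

-80.3 km east, 51.0 km north

Circle about each station: (x + 80.9)² + (y + 73.5)² = 124.50²; (x − 31.0)² + (y + 100.4)² = 187.91²; (x + 82.1)² + (y − 33.1)² = 17.99².
Subtracting pairs of circle equations eliminates x²+y² and gives linear equations (the radical axes):
223.8 x − 53.8 y = -20715.82
-2.4 x + 213.2 y = 11065.57
Solving the 2×2 system: x ≈ -80.3, y ≈ 51.0 km.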